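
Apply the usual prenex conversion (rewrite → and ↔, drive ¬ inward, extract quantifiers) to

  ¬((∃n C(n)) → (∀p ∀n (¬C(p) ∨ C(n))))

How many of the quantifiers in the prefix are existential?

3

Eliminate → and ↔ using ¬ and ∨.
  ¬(¬(∃n C(n)) ∨ (∀p ∀n (¬C(p) ∨ C(n))))
Drive negations inward (¬∀x A ≡ ∃x ¬A, ¬∃x A ≡ ∀x ¬A, De Morgan for ∧/∨):
  (∃n C(n)) ∧ (∃p ∃n (C(p) ∧ ¬C(n)))
Give each quantifier a distinct variable: n↦c.
  (∃n C(n)) ∧ (∃p ∃c (C(p) ∧ ¬C(c)))
Pull the quantifiers to the front (each side's bound variable is not free in the other side):
  ∃n ∃p ∃c (C(n) ∧ C(p) ∧ ¬C(c))
The prefix is ∃n ∃p ∃c: 0 universal, 3 existential.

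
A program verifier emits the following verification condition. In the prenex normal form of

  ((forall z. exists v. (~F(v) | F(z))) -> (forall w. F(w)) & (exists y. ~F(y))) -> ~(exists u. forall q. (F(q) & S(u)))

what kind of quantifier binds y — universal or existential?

Eliminate → and ↔ using ¬ and ∨.
  ~(~(forall z. exists v. (~F(v) | F(z))) | (forall w. F(w)) & (exists y. ~F(y))) | ~(exists u. forall q. (F(q) & S(u)))
Move each ¬ inward, flipping quantifiers it crosses:
  (forall z. exists v. (~F(v) | F(z))) & ((exists w. ~F(w)) | (forall y. F(y))) | (forall u. exists q. (~F(q) | ~S(u)))
All bound variables are already distinct, so no renaming is needed.
Pull the quantifiers to the front (each side's bound variable is not free in the other side):
  forall z. exists v. exists w. forall y. forall u. exists q. ((~F(v) | F(z)) & (~F(w) | F(y)) | ~F(q) | ~S(u))
The quantifier exists y sits under an odd number of negations (counting the antecedent side of each →), so it flips to forall y.

universal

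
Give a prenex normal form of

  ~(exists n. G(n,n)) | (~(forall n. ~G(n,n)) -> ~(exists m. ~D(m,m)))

Eliminate → and ↔ using ¬ and ∨.
  ~(exists n. G(n,n)) | ~~(forall n. ~G(n,n)) | ~(exists m. ~D(m,m))
Push ¬ through the quantifiers and connectives to reach negation normal form:
  (forall n. ~G(n,n)) | (forall n. ~G(n,n)) | (forall m. D(m,m))
Standardize variables apart so no two quantifiers bind the same name: n↦u1.
  (forall n. ~G(n,n)) | (forall u1. ~G(u1,u1)) | (forall m. D(m,m))
Finally move all quantifiers to the prefix:
  forall n. forall u1. forall m. (~G(n,n) | ~G(u1,u1) | D(m,m))

forall n. forall u1. forall m. (~G(n,n) | ~G(u1,u1) | D(m,m))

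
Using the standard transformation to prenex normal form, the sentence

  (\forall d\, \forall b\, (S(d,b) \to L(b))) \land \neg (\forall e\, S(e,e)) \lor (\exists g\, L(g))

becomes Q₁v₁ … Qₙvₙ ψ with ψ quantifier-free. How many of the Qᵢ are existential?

2

Eliminate → and ↔ using ¬ and ∨.
  (\forall d\, \forall b\, (\neg S(d,b) \lor L(b))) \land \neg (\forall e\, S(e,e)) \lor (\exists g\, L(g))
Push ¬ through the quantifiers and connectives to reach negation normal form:
  (\forall d\, \forall b\, (\neg S(d,b) \lor L(b))) \land (\exists e\, \neg S(e,e)) \lor (\exists g\, L(g))
Pull the quantifiers to the front (each side's bound variable is not free in the other side):
  \forall d\, \forall b\, \exists e\, \exists g\, ((\neg S(d,b) \lor L(b)) \land \neg S(e,e) \lor L(g))
The prefix is \forall d \forall b \exists e \exists g: 2 universal, 2 existential.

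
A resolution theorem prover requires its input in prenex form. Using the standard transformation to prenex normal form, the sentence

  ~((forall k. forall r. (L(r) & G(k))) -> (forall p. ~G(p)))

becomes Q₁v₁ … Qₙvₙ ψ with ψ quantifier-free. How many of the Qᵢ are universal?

Rewrite implications/biconditionals: A → B as ¬A ∨ B.
  ~(~(forall k. forall r. (L(r) & G(k))) | (forall p. ~G(p)))
Push ¬ through the quantifiers and connectives to reach negation normal form:
  (forall k. forall r. (L(r) & G(k))) & (exists p. G(p))
All bound variables are already distinct, so no renaming is needed.
Extract every quantifier outward, since the variables are now distinct and don't occur free across branches:
  forall k. forall r. exists p. (L(r) & G(k) & G(p))
The prefix is forall k forall r exists p: 2 universal, 1 existential.

2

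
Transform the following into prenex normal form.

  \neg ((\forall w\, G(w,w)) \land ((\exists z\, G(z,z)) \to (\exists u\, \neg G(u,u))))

\exists w\, \exists z\, \forall u\, (\neg G(w,w) \lor G(z,z) \land G(u,u))

First replace A → B with ¬A ∨ B.
  \neg ((\forall w\, G(w,w)) \land (\neg (\exists z\, G(z,z)) \lor (\exists u\, \neg G(u,u))))
Push ¬ through the quantifiers and connectives to reach negation normal form:
  (\exists w\, \neg G(w,w)) \lor (\exists z\, G(z,z)) \land (\forall u\, G(u,u))
Extract every quantifier outward, since the variables are now distinct and don't occur free across branches:
  \exists w\, \exists z\, \forall u\, (\neg G(w,w) \lor G(z,z) \land G(u,u))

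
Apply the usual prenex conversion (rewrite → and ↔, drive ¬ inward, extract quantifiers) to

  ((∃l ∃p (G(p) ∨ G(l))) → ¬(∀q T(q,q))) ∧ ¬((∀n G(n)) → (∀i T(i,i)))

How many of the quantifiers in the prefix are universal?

Eliminate → and ↔ using ¬ and ∨.
  (¬(∃l ∃p (G(p) ∨ G(l))) ∨ ¬(∀q T(q,q))) ∧ ¬(¬(∀n G(n)) ∨ (∀i T(i,i)))
Move each ¬ inward, flipping quantifiers it crosses:
  ((∀l ∀p (¬G(p) ∧ ¬G(l))) ∨ (∃q ¬T(q,q))) ∧ (∀n G(n)) ∧ (∃i ¬T(i,i))
All bound variables are already distinct, so no renaming is needed.
Finally move all quantifiers to the prefix:
  ∀l ∀p ∃q ∀n ∃i ((¬G(p) ∧ ¬G(l) ∨ ¬T(q,q)) ∧ G(n) ∧ ¬T(i,i))
The prefix is ∀l ∀p ∃q ∀n ∃i: 3 universal, 2 existential.

3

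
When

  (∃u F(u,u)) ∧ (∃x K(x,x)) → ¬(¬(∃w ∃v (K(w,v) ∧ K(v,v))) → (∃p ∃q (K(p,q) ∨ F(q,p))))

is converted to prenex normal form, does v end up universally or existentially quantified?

Rewrite implications/biconditionals: A → B as ¬A ∨ B.
  ¬((∃u F(u,u)) ∧ (∃x K(x,x))) ∨ ¬(¬¬(∃w ∃v (K(w,v) ∧ K(v,v))) ∨ (∃p ∃q (K(p,q) ∨ F(q,p))))
Drive negations inward (¬∀x A ≡ ∃x ¬A, ¬∃x A ≡ ∀x ¬A, De Morgan for ∧/∨):
  (∀u ¬F(u,u)) ∨ (∀x ¬K(x,x)) ∨ (∀w ∀v (¬K(w,v) ∨ ¬K(v,v))) ∧ (∀p ∀q (¬K(p,q) ∧ ¬F(q,p)))
All bound variables are already distinct, so no renaming is needed.
Extract every quantifier outward, since the variables are now distinct and don't occur free across branches:
  ∀u ∀x ∀w ∀v ∀p ∀q (¬F(u,u) ∨ ¬K(x,x) ∨ (¬K(w,v) ∨ ¬K(v,v)) ∧ ¬K(p,q) ∧ ¬F(q,p))
The quantifier ∃v sits under an odd number of negations (counting the antecedent side of each →), so it flips to ∀v.

universal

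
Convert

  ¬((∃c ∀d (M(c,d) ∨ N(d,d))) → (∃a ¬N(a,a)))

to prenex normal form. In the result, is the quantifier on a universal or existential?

universal

Eliminate → and ↔ using ¬ and ∨.
  ¬(¬(∃c ∀d (M(c,d) ∨ N(d,d))) ∨ (∃a ¬N(a,a)))
Move each ¬ inward, flipping quantifiers it crosses:
  (∃c ∀d (M(c,d) ∨ N(d,d))) ∧ (∀a N(a,a))
All bound variables are already distinct, so no renaming is needed.
Extract every quantifier outward, since the variables are now distinct and don't occur free across branches:
  ∃c ∀d ∀a ((M(c,d) ∨ N(d,d)) ∧ N(a,a))
The quantifier ∃a sits under an odd number of negations (counting the antecedent side of each →), so it flips to ∀a.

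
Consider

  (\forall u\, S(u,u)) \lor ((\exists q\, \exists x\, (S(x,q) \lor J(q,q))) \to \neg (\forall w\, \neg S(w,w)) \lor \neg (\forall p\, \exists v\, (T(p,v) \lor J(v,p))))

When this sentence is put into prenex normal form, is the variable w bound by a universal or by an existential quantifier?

Rewrite implications/biconditionals: A → B as ¬A ∨ B.
  (\forall u\, S(u,u)) \lor \neg (\exists q\, \exists x\, (S(x,q) \lor J(q,q))) \lor \neg (\forall w\, \neg S(w,w)) \lor \neg (\forall p\, \exists v\, (T(p,v) \lor J(v,p)))
Drive negations inward (¬∀x A ≡ ∃x ¬A, ¬∃x A ≡ ∀x ¬A, De Morgan for ∧/∨):
  (\forall u\, S(u,u)) \lor (\forall q\, \forall x\, (\neg S(x,q) \land \neg J(q,q))) \lor (\exists w\, S(w,w)) \lor (\exists p\, \forall v\, (\neg T(p,v) \land \neg J(v,p)))
Pull the quantifiers to the front (each side's bound variable is not free in the other side):
  \forall u\, \forall q\, \forall x\, \exists w\, \exists p\, \forall v\, (S(u,u) \lor \neg S(x,q) \land \neg J(q,q) \lor S(w,w) \lor \neg T(p,v) \land \neg J(v,p))
The quantifier \forall w sits under an odd number of negations (counting the antecedent side of each →), so it flips to \exists w.

existential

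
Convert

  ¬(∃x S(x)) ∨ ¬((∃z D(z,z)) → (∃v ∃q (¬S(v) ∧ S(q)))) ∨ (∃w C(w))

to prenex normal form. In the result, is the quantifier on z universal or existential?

existential

Eliminate → and ↔ using ¬ and ∨.
  ¬(∃x S(x)) ∨ ¬(¬(∃z D(z,z)) ∨ (∃v ∃q (¬S(v) ∧ S(q)))) ∨ (∃w C(w))
Push ¬ through the quantifiers and connectives to reach negation normal form:
  (∀x ¬S(x)) ∨ (∃z D(z,z)) ∧ (∀v ∀q (S(v) ∨ ¬S(q))) ∨ (∃w C(w))
Finally move all quantifiers to the prefix:
  ∀x ∃z ∀v ∀q ∃w (¬S(x) ∨ D(z,z) ∧ (S(v) ∨ ¬S(q)) ∨ C(w))
The quantifier ∃z sits under an even number of negations (counting the antecedent side of each →), so it remains existential.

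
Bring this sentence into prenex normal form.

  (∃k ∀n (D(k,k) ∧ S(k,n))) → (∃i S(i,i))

Eliminate → and ↔ using ¬ and ∨.
  ¬(∃k ∀n (D(k,k) ∧ S(k,n))) ∨ (∃i S(i,i))
Move each ¬ inward, flipping quantifiers it crosses:
  (∀k ∃n (¬D(k,k) ∨ ¬S(k,n))) ∨ (∃i S(i,i))
All bound variables are already distinct, so no renaming is needed.
Extract every quantifier outward, since the variables are now distinct and don't occur free across branches:
  ∀k ∃n ∃i (¬D(k,k) ∨ ¬S(k,n) ∨ S(i,i))

∀k ∃n ∃i (¬D(k,k) ∨ ¬S(k,n) ∨ S(i,i))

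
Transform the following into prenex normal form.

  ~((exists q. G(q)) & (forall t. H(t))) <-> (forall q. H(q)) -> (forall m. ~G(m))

Rewrite implications/biconditionals: A → B as ¬A ∨ B; A ↔ B as (¬A ∨ B) ∧ (¬B ∨ A).
  (~~((exists q. G(q)) & (forall t. H(t))) | ~(forall q. H(q)) | (forall m. ~G(m))) & (~(~(forall q. H(q)) | (forall m. ~G(m))) | ~((exists q. G(q)) & (forall t. H(t))))
Drive negations inward (¬∀x A ≡ ∃x ¬A, ¬∃x A ≡ ∀x ¬A, De Morgan for ∧/∨):
  ((exists q. G(q)) & (forall t. H(t)) | (exists q. ~H(q)) | (forall m. ~G(m))) & ((forall q. H(q)) & (exists m. G(m)) | (forall q. ~G(q)) | (exists t. ~H(t)))
Standardize variables apart so no two quantifiers bind the same name: q↦w1, q↦u, m↦v, q↦x, t↦p.
  ((exists q. G(q)) & (forall t. H(t)) | (exists w1. ~H(w1)) | (forall m. ~G(m))) & ((forall u. H(u)) & (exists v. G(v)) | (forall x. ~G(x)) | (exists p. ~H(p)))
Extract every quantifier outward, since the variables are now distinct and don't occur free across branches:
  exists q. forall t. exists w1. forall m. forall u. exists v. forall x. exists p. ((G(q) & H(t) | ~H(w1) | ~G(m)) & (H(u) & G(v) | ~G(x) | ~H(p)))

exists q. forall t. exists w1. forall m. forall u. exists v. forall x. exists p. ((G(q) & H(t) | ~H(w1) | ~G(m)) & (H(u) & G(v) | ~G(x) | ~H(p)))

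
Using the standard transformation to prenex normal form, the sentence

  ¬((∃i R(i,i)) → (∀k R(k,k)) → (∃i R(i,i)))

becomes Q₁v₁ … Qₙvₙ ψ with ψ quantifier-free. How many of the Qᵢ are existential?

Rewrite implications/biconditionals: A → B as ¬A ∨ B.
  ¬(¬(∃i R(i,i)) ∨ ¬(∀k R(k,k)) ∨ (∃i R(i,i)))
Push ¬ through the quantifiers and connectives to reach negation normal form:
  (∃i R(i,i)) ∧ (∀k R(k,k)) ∧ (∀i ¬R(i,i))
Give each quantifier a distinct variable: i↦p.
  (∃i R(i,i)) ∧ (∀k R(k,k)) ∧ (∀p ¬R(p,p))
Pull the quantifiers to the front (each side's bound variable is not free in the other side):
  ∃i ∀k ∀p (R(i,i) ∧ R(k,k) ∧ ¬R(p,p))
The prefix is ∃i ∀k ∀p: 2 universal, 1 existential.

1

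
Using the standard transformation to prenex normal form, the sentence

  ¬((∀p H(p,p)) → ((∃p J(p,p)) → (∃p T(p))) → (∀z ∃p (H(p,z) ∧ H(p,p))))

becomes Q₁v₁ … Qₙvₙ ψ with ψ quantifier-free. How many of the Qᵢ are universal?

Eliminate → and ↔ using ¬ and ∨.
  ¬(¬(∀p H(p,p)) ∨ ¬(¬(∃p J(p,p)) ∨ (∃p T(p))) ∨ (∀z ∃p (H(p,z) ∧ H(p,p))))
Drive negations inward (¬∀x A ≡ ∃x ¬A, ¬∃x A ≡ ∀x ¬A, De Morgan for ∧/∨):
  (∀p H(p,p)) ∧ ((∀p ¬J(p,p)) ∨ (∃p T(p))) ∧ (∃z ∀p (¬H(p,z) ∨ ¬H(p,p)))
Rename bound variables to avoid capture: p↦b, p↦y1, p↦x1.
  (∀p H(p,p)) ∧ ((∀b ¬J(b,b)) ∨ (∃y1 T(y1))) ∧ (∃z ∀x1 (¬H(x1,z) ∨ ¬H(x1,x1)))
Extract every quantifier outward, since the variables are now distinct and don't occur free across branches:
  ∀p ∀b ∃y1 ∃z ∀x1 (H(p,p) ∧ (¬J(b,b) ∨ T(y1)) ∧ (¬H(x1,z) ∨ ¬H(x1,x1)))
The prefix is ∀p ∀b ∃y1 ∃z ∀x1: 3 universal, 2 existential.

3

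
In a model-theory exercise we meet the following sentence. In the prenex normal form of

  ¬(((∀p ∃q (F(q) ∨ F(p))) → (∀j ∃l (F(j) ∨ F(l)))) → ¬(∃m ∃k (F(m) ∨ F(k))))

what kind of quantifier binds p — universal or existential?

existential

Rewrite implications/biconditionals: A → B as ¬A ∨ B.
  ¬(¬(¬(∀p ∃q (F(q) ∨ F(p))) ∨ (∀j ∃l (F(j) ∨ F(l)))) ∨ ¬(∃m ∃k (F(m) ∨ F(k))))
Drive negations inward (¬∀x A ≡ ∃x ¬A, ¬∃x A ≡ ∀x ¬A, De Morgan for ∧/∨):
  ((∃p ∀q (¬F(q) ∧ ¬F(p))) ∨ (∀j ∃l (F(j) ∨ F(l)))) ∧ (∃m ∃k (F(m) ∨ F(k)))
All bound variables are already distinct, so no renaming is needed.
Finally move all quantifiers to the prefix:
  ∃p ∀q ∀j ∃l ∃m ∃k ((¬F(q) ∧ ¬F(p) ∨ F(j) ∨ F(l)) ∧ (F(m) ∨ F(k)))
The quantifier ∀p sits under an odd number of negations (counting the antecedent side of each →), so it flips to ∃p.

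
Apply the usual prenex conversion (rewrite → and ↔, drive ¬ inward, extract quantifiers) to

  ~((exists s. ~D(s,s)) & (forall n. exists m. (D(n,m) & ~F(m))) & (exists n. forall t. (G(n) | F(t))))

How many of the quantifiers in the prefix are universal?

Push ¬ through the quantifiers and connectives to reach negation normal form:
  (forall s. D(s,s)) | (exists n. forall m. (~D(n,m) | F(m))) | (forall n. exists t. (~G(n) & ~F(t)))
Standardize variables apart so no two quantifiers bind the same name: n↦y1.
  (forall s. D(s,s)) | (exists n. forall m. (~D(n,m) | F(m))) | (forall y1. exists t. (~G(y1) & ~F(t)))
Extract every quantifier outward, since the variables are now distinct and don't occur free across branches:
  forall s. exists n. forall m. forall y1. exists t. (D(s,s) | ~D(n,m) | F(m) | ~G(y1) & ~F(t))
The prefix is forall s exists n forall m forall y1 exists t: 3 universal, 2 existential.

3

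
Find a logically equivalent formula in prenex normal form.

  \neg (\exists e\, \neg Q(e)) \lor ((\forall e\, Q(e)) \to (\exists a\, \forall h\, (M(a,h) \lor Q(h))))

Eliminate → and ↔ using ¬ and ∨.
  \neg (\exists e\, \neg Q(e)) \lor \neg (\forall e\, Q(e)) \lor (\exists a\, \forall h\, (M(a,h) \lor Q(h)))
Move each ¬ inward, flipping quantifiers it crosses:
  (\forall e\, Q(e)) \lor (\exists e\, \neg Q(e)) \lor (\exists a\, \forall h\, (M(a,h) \lor Q(h)))
Standardize variables apart so no two quantifiers bind the same name: e↦c.
  (\forall e\, Q(e)) \lor (\exists c\, \neg Q(c)) \lor (\exists a\, \forall h\, (M(a,h) \lor Q(h)))
Pull the quantifiers to the front (each side's bound variable is not free in the other side):
  \forall e\, \exists c\, \exists a\, \forall h\, (Q(e) \lor \neg Q(c) \lor M(a,h) \lor Q(h))

\forall e\, \exists c\, \exists a\, \forall h\, (Q(e) \lor \neg Q(c) \lor M(a,h) \lor Q(h))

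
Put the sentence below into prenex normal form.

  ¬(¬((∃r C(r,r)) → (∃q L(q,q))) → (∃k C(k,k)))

First replace A → B with ¬A ∨ B.
  ¬(¬¬(¬(∃r C(r,r)) ∨ (∃q L(q,q))) ∨ (∃k C(k,k)))
Push ¬ through the quantifiers and connectives to reach negation normal form:
  (∃r C(r,r)) ∧ (∀q ¬L(q,q)) ∧ (∀k ¬C(k,k))
Pull the quantifiers to the front (each side's bound variable is not free in the other side):
  ∃r ∀q ∀k (C(r,r) ∧ ¬L(q,q) ∧ ¬C(k,k))

∃r ∀q ∀k (C(r,r) ∧ ¬L(q,q) ∧ ¬C(k,k))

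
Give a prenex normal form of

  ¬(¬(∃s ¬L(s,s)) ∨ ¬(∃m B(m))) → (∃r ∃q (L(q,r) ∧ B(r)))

Eliminate → and ↔ using ¬ and ∨.
  ¬¬(¬(∃s ¬L(s,s)) ∨ ¬(∃m B(m))) ∨ (∃r ∃q (L(q,r) ∧ B(r)))
Move each ¬ inward, flipping quantifiers it crosses:
  (∀s L(s,s)) ∨ (∀m ¬B(m)) ∨ (∃r ∃q (L(q,r) ∧ B(r)))
All bound variables are already distinct, so no renaming is needed.
Extract every quantifier outward, since the variables are now distinct and don't occur free across branches:
  ∀s ∀m ∃r ∃q (L(s,s) ∨ ¬B(m) ∨ L(q,r) ∧ B(r))

∀s ∀m ∃r ∃q (L(s,s) ∨ ¬B(m) ∨ L(q,r) ∧ B(r))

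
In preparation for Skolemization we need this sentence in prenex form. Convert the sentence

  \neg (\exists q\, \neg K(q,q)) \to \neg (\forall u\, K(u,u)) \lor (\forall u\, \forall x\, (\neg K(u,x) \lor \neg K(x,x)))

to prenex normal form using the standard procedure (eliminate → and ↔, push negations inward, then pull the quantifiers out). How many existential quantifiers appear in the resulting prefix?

2

Rewrite implications/biconditionals: A → B as ¬A ∨ B.
  \neg \neg (\exists q\, \neg K(q,q)) \lor \neg (\forall u\, K(u,u)) \lor (\forall u\, \forall x\, (\neg K(u,x) \lor \neg K(x,x)))
Move each ¬ inward, flipping quantifiers it crosses:
  (\exists q\, \neg K(q,q)) \lor (\exists u\, \neg K(u,u)) \lor (\forall u\, \forall x\, (\neg K(u,x) \lor \neg K(x,x)))
Rename bound variables to avoid capture: u↦w1.
  (\exists q\, \neg K(q,q)) \lor (\exists u\, \neg K(u,u)) \lor (\forall w1\, \forall x\, (\neg K(w1,x) \lor \neg K(x,x)))
Extract every quantifier outward, since the variables are now distinct and don't occur free across branches:
  \exists q\, \exists u\, \forall w1\, \forall x\, (\neg K(q,q) \lor \neg K(u,u) \lor \neg K(w1,x) \lor \neg K(x,x))
The prefix is \exists q \exists u \forall w1 \forall x: 2 universal, 2 existential.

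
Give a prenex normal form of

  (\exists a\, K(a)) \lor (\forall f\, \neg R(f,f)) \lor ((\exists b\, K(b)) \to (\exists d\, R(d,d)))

First replace A → B with ¬A ∨ B.
  (\exists a\, K(a)) \lor (\forall f\, \neg R(f,f)) \lor \neg (\exists b\, K(b)) \lor (\exists d\, R(d,d))
Move each ¬ inward, flipping quantifiers it crosses:
  (\exists a\, K(a)) \lor (\forall f\, \neg R(f,f)) \lor (\forall b\, \neg K(b)) \lor (\exists d\, R(d,d))
All bound variables are already distinct, so no renaming is needed.
Finally move all quantifiers to the prefix:
  \exists a\, \forall f\, \forall b\, \exists d\, (K(a) \lor \neg R(f,f) \lor \neg K(b) \lor R(d,d))

\exists a\, \forall f\, \forall b\, \exists d\, (K(a) \lor \neg R(f,f) \lor \neg K(b) \lor R(d,d))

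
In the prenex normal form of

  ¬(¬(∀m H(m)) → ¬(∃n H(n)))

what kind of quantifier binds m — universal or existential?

Eliminate → and ↔ using ¬ and ∨.
  ¬(¬¬(∀m H(m)) ∨ ¬(∃n H(n)))
Move each ¬ inward, flipping quantifiers it crosses:
  (∃m ¬H(m)) ∧ (∃n H(n))
All bound variables are already distinct, so no renaming is needed.
Finally move all quantifiers to the prefix:
  ∃m ∃n (¬H(m) ∧ H(n))
The quantifier ∀m sits under an odd number of negations (counting the antecedent side of each →), so it flips to ∃m.

existential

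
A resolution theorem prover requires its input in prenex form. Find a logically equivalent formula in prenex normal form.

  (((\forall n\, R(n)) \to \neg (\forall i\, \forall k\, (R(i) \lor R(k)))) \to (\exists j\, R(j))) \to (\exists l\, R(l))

Rewrite implications/biconditionals: A → B as ¬A ∨ B.
  \neg (\neg (\neg (\forall n\, R(n)) \lor \neg (\forall i\, \forall k\, (R(i) \lor R(k)))) \lor (\exists j\, R(j))) \lor (\exists l\, R(l))
Move each ¬ inward, flipping quantifiers it crosses:
  ((\exists n\, \neg R(n)) \lor (\exists i\, \exists k\, (\neg R(i) \land \neg R(k)))) \land (\forall j\, \neg R(j)) \lor (\exists l\, R(l))
All bound variables are already distinct, so no renaming is needed.
Finally move all quantifiers to the prefix:
  \exists n\, \exists i\, \exists k\, \forall j\, \exists l\, ((\neg R(n) \lor \neg R(i) \land \neg R(k)) \land \neg R(j) \lor R(l))

\exists n\, \exists i\, \exists k\, \forall j\, \exists l\, ((\neg R(n) \lor \neg R(i) \land \neg R(k)) \land \neg R(j) \lor R(l))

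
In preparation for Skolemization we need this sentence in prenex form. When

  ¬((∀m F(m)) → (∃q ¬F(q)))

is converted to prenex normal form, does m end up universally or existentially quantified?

First replace A → B with ¬A ∨ B.
  ¬(¬(∀m F(m)) ∨ (∃q ¬F(q)))
Push ¬ through the quantifiers and connectives to reach negation normal form:
  (∀m F(m)) ∧ (∀q F(q))
Finally move all quantifiers to the prefix:
  ∀m ∀q (F(m) ∧ F(q))
The quantifier ∀m sits under an even number of negations (counting the antecedent side of each →), so it remains universal.

universal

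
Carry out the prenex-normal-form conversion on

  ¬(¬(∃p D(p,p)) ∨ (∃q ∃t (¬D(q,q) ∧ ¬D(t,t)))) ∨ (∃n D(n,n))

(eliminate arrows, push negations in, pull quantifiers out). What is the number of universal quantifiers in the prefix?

2

Push ¬ through the quantifiers and connectives to reach negation normal form:
  (∃p D(p,p)) ∧ (∀q ∀t (D(q,q) ∨ D(t,t))) ∨ (∃n D(n,n))
Extract every quantifier outward, since the variables are now distinct and don't occur free across branches:
  ∃p ∀q ∀t ∃n (D(p,p) ∧ (D(q,q) ∨ D(t,t)) ∨ D(n,n))
The prefix is ∃p ∀q ∀t ∃n: 2 universal, 2 existential.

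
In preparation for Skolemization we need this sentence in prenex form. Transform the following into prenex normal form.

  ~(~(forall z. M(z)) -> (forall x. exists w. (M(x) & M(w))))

exists z. exists x. forall w. (~M(z) & (~M(x) | ~M(w)))

Rewrite implications/biconditionals: A → B as ¬A ∨ B.
  ~(~~(forall z. M(z)) | (forall x. exists w. (M(x) & M(w))))
Drive negations inward (¬∀x A ≡ ∃x ¬A, ¬∃x A ≡ ∀x ¬A, De Morgan for ∧/∨):
  (exists z. ~M(z)) & (exists x. forall w. (~M(x) | ~M(w)))
All bound variables are already distinct, so no renaming is needed.
Extract every quantifier outward, since the variables are now distinct and don't occur free across branches:
  exists z. exists x. forall w. (~M(z) & (~M(x) | ~M(w)))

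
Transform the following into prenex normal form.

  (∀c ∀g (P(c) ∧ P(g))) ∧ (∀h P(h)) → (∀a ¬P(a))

∃c ∃g ∃h ∀a (¬P(c) ∨ ¬P(g) ∨ ¬P(h) ∨ ¬P(a))

Eliminate → and ↔ using ¬ and ∨.
  ¬((∀c ∀g (P(c) ∧ P(g))) ∧ (∀h P(h))) ∨ (∀a ¬P(a))
Move each ¬ inward, flipping quantifiers it crosses:
  (∃c ∃g (¬P(c) ∨ ¬P(g))) ∨ (∃h ¬P(h)) ∨ (∀a ¬P(a))
All bound variables are already distinct, so no renaming is needed.
Pull the quantifiers to the front (each side's bound variable is not free in the other side):
  ∃c ∃g ∃h ∀a (¬P(c) ∨ ¬P(g) ∨ ¬P(h) ∨ ¬P(a))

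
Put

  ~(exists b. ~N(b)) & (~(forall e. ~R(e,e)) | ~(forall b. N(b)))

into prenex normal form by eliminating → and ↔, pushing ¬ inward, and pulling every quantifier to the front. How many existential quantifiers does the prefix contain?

2

Push ¬ through the quantifiers and connectives to reach negation normal form:
  (forall b. N(b)) & ((exists e. R(e,e)) | (exists b. ~N(b)))
Standardize variables apart so no two quantifiers bind the same name: b↦w1.
  (forall b. N(b)) & ((exists e. R(e,e)) | (exists w1. ~N(w1)))
Pull the quantifiers to the front (each side's bound variable is not free in the other side):
  forall b. exists e. exists w1. (N(b) & (R(e,e) | ~N(w1)))
The prefix is forall b exists e exists w1: 1 universal, 2 existential.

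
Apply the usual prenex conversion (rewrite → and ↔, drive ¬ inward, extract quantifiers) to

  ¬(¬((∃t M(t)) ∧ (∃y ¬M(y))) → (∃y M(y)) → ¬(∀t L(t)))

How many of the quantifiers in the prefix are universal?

3

Rewrite implications/biconditionals: A → B as ¬A ∨ B.
  ¬(¬¬((∃t M(t)) ∧ (∃y ¬M(y))) ∨ ¬(∃y M(y)) ∨ ¬(∀t L(t)))
Push ¬ through the quantifiers and connectives to reach negation normal form:
  ((∀t ¬M(t)) ∨ (∀y M(y))) ∧ (∃y M(y)) ∧ (∀t L(t))
Standardize variables apart so no two quantifiers bind the same name: y↦z1, t↦q.
  ((∀t ¬M(t)) ∨ (∀y M(y))) ∧ (∃z1 M(z1)) ∧ (∀q L(q))
Pull the quantifiers to the front (each side's bound variable is not free in the other side):
  ∀t ∀y ∃z1 ∀q ((¬M(t) ∨ M(y)) ∧ M(z1) ∧ L(q))
The prefix is ∀t ∀y ∃z1 ∀q: 3 universal, 1 existential.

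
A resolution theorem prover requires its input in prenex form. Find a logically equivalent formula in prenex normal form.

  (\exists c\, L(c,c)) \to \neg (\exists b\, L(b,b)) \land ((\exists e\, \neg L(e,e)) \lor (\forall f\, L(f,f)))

Rewrite implications/biconditionals: A → B as ¬A ∨ B.
  \neg (\exists c\, L(c,c)) \lor \neg (\exists b\, L(b,b)) \land ((\exists e\, \neg L(e,e)) \lor (\forall f\, L(f,f)))
Drive negations inward (¬∀x A ≡ ∃x ¬A, ¬∃x A ≡ ∀x ¬A, De Morgan for ∧/∨):
  (\forall c\, \neg L(c,c)) \lor (\forall b\, \neg L(b,b)) \land ((\exists e\, \neg L(e,e)) \lor (\forall f\, L(f,f)))
All bound variables are already distinct, so no renaming is needed.
Extract every quantifier outward, since the variables are now distinct and don't occur free across branches:
  \forall c\, \forall b\, \exists e\, \forall f\, (\neg L(c,c) \lor \neg L(b,b) \land (\neg L(e,e) \lor L(f,f)))

\forall c\, \forall b\, \exists e\, \forall f\, (\neg L(c,c) \lor \neg L(b,b) \land (\neg L(e,e) \lor L(f,f)))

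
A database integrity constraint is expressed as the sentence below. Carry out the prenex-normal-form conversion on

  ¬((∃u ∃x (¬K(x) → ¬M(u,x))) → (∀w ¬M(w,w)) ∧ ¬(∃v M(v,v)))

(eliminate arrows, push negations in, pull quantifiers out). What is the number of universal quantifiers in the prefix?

0

Eliminate → and ↔ using ¬ and ∨.
  ¬(¬(∃u ∃x (¬¬K(x) ∨ ¬M(u,x))) ∨ (∀w ¬M(w,w)) ∧ ¬(∃v M(v,v)))
Drive negations inward (¬∀x A ≡ ∃x ¬A, ¬∃x A ≡ ∀x ¬A, De Morgan for ∧/∨):
  (∃u ∃x (K(x) ∨ ¬M(u,x))) ∧ ((∃w M(w,w)) ∨ (∃v M(v,v)))
All bound variables are already distinct, so no renaming is needed.
Pull the quantifiers to the front (each side's bound variable is not free in the other side):
  ∃u ∃x ∃w ∃v ((K(x) ∨ ¬M(u,x)) ∧ (M(w,w) ∨ M(v,v)))
The prefix is ∃u ∃x ∃w ∃v: 0 universal, 4 existential.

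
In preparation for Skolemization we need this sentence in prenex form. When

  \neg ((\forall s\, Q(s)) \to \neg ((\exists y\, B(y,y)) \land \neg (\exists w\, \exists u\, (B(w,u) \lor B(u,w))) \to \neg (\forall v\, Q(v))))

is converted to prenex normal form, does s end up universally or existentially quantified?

universal

Rewrite implications/biconditionals: A → B as ¬A ∨ B.
  \neg (\neg (\forall s\, Q(s)) \lor \neg (\neg ((\exists y\, B(y,y)) \land \neg (\exists w\, \exists u\, (B(w,u) \lor B(u,w)))) \lor \neg (\forall v\, Q(v))))
Move each ¬ inward, flipping quantifiers it crosses:
  (\forall s\, Q(s)) \land ((\forall y\, \neg B(y,y)) \lor (\exists w\, \exists u\, (B(w,u) \lor B(u,w))) \lor (\exists v\, \neg Q(v)))
Extract every quantifier outward, since the variables are now distinct and don't occur free across branches:
  \forall s\, \forall y\, \exists w\, \exists u\, \exists v\, (Q(s) \land (\neg B(y,y) \lor B(w,u) \lor B(u,w) \lor \neg Q(v)))
The quantifier \forall s sits under an even number of negations (counting the antecedent side of each →), so it remains universal.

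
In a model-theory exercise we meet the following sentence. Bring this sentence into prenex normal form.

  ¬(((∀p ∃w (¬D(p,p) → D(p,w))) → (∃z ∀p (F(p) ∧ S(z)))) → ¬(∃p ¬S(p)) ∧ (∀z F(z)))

Rewrite implications/biconditionals: A → B as ¬A ∨ B.
  ¬(¬(¬(∀p ∃w (¬¬D(p,p) ∨ D(p,w))) ∨ (∃z ∀p (F(p) ∧ S(z)))) ∨ ¬(∃p ¬S(p)) ∧ (∀z F(z)))
Push ¬ through the quantifiers and connectives to reach negation normal form:
  ((∃p ∀w (¬D(p,p) ∧ ¬D(p,w))) ∨ (∃z ∀p (F(p) ∧ S(z)))) ∧ ((∃p ¬S(p)) ∨ (∃z ¬F(z)))
Rename bound variables to avoid capture: p↦y, p↦r, z↦a.
  ((∃p ∀w (¬D(p,p) ∧ ¬D(p,w))) ∨ (∃z ∀y (F(y) ∧ S(z)))) ∧ ((∃r ¬S(r)) ∨ (∃a ¬F(a)))
Pull the quantifiers to the front (each side's bound variable is not free in the other side):
  ∃p ∀w ∃z ∀y ∃r ∃a ((¬D(p,p) ∧ ¬D(p,w) ∨ F(y) ∧ S(z)) ∧ (¬S(r) ∨ ¬F(a)))

∃p ∀w ∃z ∀y ∃r ∃a ((¬D(p,p) ∧ ¬D(p,w) ∨ F(y) ∧ S(z)) ∧ (¬S(r) ∨ ¬F(a)))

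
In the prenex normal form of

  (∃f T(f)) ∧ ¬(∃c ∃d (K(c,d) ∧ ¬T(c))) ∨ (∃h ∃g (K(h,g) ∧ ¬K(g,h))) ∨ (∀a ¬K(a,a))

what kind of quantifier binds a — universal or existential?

universal

Push ¬ through the quantifiers and connectives to reach negation normal form:
  (∃f T(f)) ∧ (∀c ∀d (¬K(c,d) ∨ T(c))) ∨ (∃h ∃g (K(h,g) ∧ ¬K(g,h))) ∨ (∀a ¬K(a,a))
All bound variables are already distinct, so no renaming is needed.
Pull the quantifiers to the front (each side's bound variable is not free in the other side):
  ∃f ∀c ∀d ∃h ∃g ∀a (T(f) ∧ (¬K(c,d) ∨ T(c)) ∨ K(h,g) ∧ ¬K(g,h) ∨ ¬K(a,a))
The quantifier ∀a sits under an even number of negations, so it remains universal.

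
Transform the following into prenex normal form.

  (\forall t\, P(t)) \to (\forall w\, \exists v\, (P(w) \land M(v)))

Rewrite implications/biconditionals: A → B as ¬A ∨ B.
  \neg (\forall t\, P(t)) \lor (\forall w\, \exists v\, (P(w) \land M(v)))
Push ¬ through the quantifiers and connectives to reach negation normal form:
  (\exists t\, \neg P(t)) \lor (\forall w\, \exists v\, (P(w) \land M(v)))
Extract every quantifier outward, since the variables are now distinct and don't occur free across branches:
  \exists t\, \forall w\, \exists v\, (\neg P(t) \lor P(w) \land M(v))

\exists t\, \forall w\, \exists v\, (\neg P(t) \lor P(w) \land M(v))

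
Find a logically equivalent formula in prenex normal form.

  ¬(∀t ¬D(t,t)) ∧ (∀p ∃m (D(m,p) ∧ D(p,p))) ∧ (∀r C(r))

Drive negations inward (¬∀x A ≡ ∃x ¬A, ¬∃x A ≡ ∀x ¬A, De Morgan for ∧/∨):
  (∃t D(t,t)) ∧ (∀p ∃m (D(m,p) ∧ D(p,p))) ∧ (∀r C(r))
All bound variables are already distinct, so no renaming is needed.
Extract every quantifier outward, since the variables are now distinct and don't occur free across branches:
  ∃t ∀p ∃m ∀r (D(t,t) ∧ D(m,p) ∧ D(p,p) ∧ C(r))

∃t ∀p ∃m ∀r (D(t,t) ∧ D(m,p) ∧ D(p,p) ∧ C(r))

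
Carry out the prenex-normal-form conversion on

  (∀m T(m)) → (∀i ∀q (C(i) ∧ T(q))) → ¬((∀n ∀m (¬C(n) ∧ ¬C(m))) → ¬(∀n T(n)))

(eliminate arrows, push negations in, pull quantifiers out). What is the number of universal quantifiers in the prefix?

3

Rewrite implications/biconditionals: A → B as ¬A ∨ B.
  ¬(∀m T(m)) ∨ ¬(∀i ∀q (C(i) ∧ T(q))) ∨ ¬(¬(∀n ∀m (¬C(n) ∧ ¬C(m))) ∨ ¬(∀n T(n)))
Push ¬ through the quantifiers and connectives to reach negation normal form:
  (∃m ¬T(m)) ∨ (∃i ∃q (¬C(i) ∨ ¬T(q))) ∨ (∀n ∀m (¬C(n) ∧ ¬C(m))) ∧ (∀n T(n))
Standardize variables apart so no two quantifiers bind the same name: m↦v, n↦y1.
  (∃m ¬T(m)) ∨ (∃i ∃q (¬C(i) ∨ ¬T(q))) ∨ (∀n ∀v (¬C(n) ∧ ¬C(v))) ∧ (∀y1 T(y1))
Extract every quantifier outward, since the variables are now distinct and don't occur free across branches:
  ∃m ∃i ∃q ∀n ∀v ∀y1 (¬T(m) ∨ ¬C(i) ∨ ¬T(q) ∨ ¬C(n) ∧ ¬C(v) ∧ T(y1))
The prefix is ∃m ∃i ∃q ∀n ∀v ∀y1: 3 universal, 3 existential.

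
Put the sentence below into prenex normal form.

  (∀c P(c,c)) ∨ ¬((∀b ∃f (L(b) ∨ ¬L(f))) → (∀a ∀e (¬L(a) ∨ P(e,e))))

∀c ∀b ∃f ∃a ∃e (P(c,c) ∨ (L(b) ∨ ¬L(f)) ∧ L(a) ∧ ¬P(e,e))

First replace A → B with ¬A ∨ B.
  (∀c P(c,c)) ∨ ¬(¬(∀b ∃f (L(b) ∨ ¬L(f))) ∨ (∀a ∀e (¬L(a) ∨ P(e,e))))
Move each ¬ inward, flipping quantifiers it crosses:
  (∀c P(c,c)) ∨ (∀b ∃f (L(b) ∨ ¬L(f))) ∧ (∃a ∃e (L(a) ∧ ¬P(e,e)))
All bound variables are already distinct, so no renaming is needed.
Finally move all quantifiers to the prefix:
  ∀c ∀b ∃f ∃a ∃e (P(c,c) ∨ (L(b) ∨ ¬L(f)) ∧ L(a) ∧ ¬P(e,e))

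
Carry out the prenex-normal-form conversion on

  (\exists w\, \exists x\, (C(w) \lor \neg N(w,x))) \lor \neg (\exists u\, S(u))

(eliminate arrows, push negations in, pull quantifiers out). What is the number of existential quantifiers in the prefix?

Push ¬ through the quantifiers and connectives to reach negation normal form:
  (\exists w\, \exists x\, (C(w) \lor \neg N(w,x))) \lor (\forall u\, \neg S(u))
Finally move all quantifiers to the prefix:
  \exists w\, \exists x\, \forall u\, (C(w) \lor \neg N(w,x) \lor \neg S(u))
The prefix is \exists w \exists x \forall u: 1 universal, 2 existential.

2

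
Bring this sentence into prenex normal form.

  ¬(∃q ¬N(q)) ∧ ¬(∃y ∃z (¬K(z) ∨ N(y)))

∀q ∀y ∀z (N(q) ∧ K(z) ∧ ¬N(y))

Push ¬ through the quantifiers and connectives to reach negation normal form:
  (∀q N(q)) ∧ (∀y ∀z (K(z) ∧ ¬N(y)))
All bound variables are already distinct, so no renaming is needed.
Extract every quantifier outward, since the variables are now distinct and don't occur free across branches:
  ∀q ∀y ∀z (N(q) ∧ K(z) ∧ ¬N(y))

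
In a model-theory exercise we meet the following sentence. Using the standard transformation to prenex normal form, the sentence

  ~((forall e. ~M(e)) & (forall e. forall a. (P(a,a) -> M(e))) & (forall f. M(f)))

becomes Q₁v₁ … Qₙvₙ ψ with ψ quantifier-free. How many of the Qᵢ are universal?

Eliminate → and ↔ using ¬ and ∨.
  ~((forall e. ~M(e)) & (forall e. forall a. (~P(a,a) | M(e))) & (forall f. M(f)))
Drive negations inward (¬∀x A ≡ ∃x ¬A, ¬∃x A ≡ ∀x ¬A, De Morgan for ∧/∨):
  (exists e. M(e)) | (exists e. exists a. (P(a,a) & ~M(e))) | (exists f. ~M(f))
Rename bound variables to avoid capture: e↦v.
  (exists e. M(e)) | (exists v. exists a. (P(a,a) & ~M(v))) | (exists f. ~M(f))
Extract every quantifier outward, since the variables are now distinct and don't occur free across branches:
  exists e. exists v. exists a. exists f. (M(e) | P(a,a) & ~M(v) | ~M(f))
The prefix is exists e exists v exists a exists f: 0 universal, 4 existential.

0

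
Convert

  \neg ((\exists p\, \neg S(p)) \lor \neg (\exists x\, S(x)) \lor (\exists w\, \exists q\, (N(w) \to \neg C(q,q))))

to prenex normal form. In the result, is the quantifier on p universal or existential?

universal

Eliminate → and ↔ using ¬ and ∨.
  \neg ((\exists p\, \neg S(p)) \lor \neg (\exists x\, S(x)) \lor (\exists w\, \exists q\, (\neg N(w) \lor \neg C(q,q))))
Push ¬ through the quantifiers and connectives to reach negation normal form:
  (\forall p\, S(p)) \land (\exists x\, S(x)) \land (\forall w\, \forall q\, (N(w) \land C(q,q)))
All bound variables are already distinct, so no renaming is needed.
Extract every quantifier outward, since the variables are now distinct and don't occur free across branches:
  \forall p\, \exists x\, \forall w\, \forall q\, (S(p) \land S(x) \land N(w) \land C(q,q))
The quantifier \exists p sits under an odd number of negations (counting the antecedent side of each →), so it flips to \forall p.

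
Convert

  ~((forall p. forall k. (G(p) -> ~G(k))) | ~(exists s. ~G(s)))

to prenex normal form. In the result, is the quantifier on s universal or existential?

existential

Eliminate → and ↔ using ¬ and ∨.
  ~((forall p. forall k. (~G(p) | ~G(k))) | ~(exists s. ~G(s)))
Drive negations inward (¬∀x A ≡ ∃x ¬A, ¬∃x A ≡ ∀x ¬A, De Morgan for ∧/∨):
  (exists p. exists k. (G(p) & G(k))) & (exists s. ~G(s))
All bound variables are already distinct, so no renaming is needed.
Finally move all quantifiers to the prefix:
  exists p. exists k. exists s. (G(p) & G(k) & ~G(s))
The quantifier exists s sits under an even number of negations (counting the antecedent side of each →), so it remains existential.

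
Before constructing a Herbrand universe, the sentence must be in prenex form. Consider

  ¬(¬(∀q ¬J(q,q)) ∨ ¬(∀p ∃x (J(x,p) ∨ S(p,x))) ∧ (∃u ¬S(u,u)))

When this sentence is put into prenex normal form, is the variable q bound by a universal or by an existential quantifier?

Push ¬ through the quantifiers and connectives to reach negation normal form:
  (∀q ¬J(q,q)) ∧ ((∀p ∃x (J(x,p) ∨ S(p,x))) ∨ (∀u S(u,u)))
Extract every quantifier outward, since the variables are now distinct and don't occur free across branches:
  ∀q ∀p ∃x ∀u (¬J(q,q) ∧ (J(x,p) ∨ S(p,x) ∨ S(u,u)))
The quantifier ∀q sits under an even number of negations, so it remains universal.

universal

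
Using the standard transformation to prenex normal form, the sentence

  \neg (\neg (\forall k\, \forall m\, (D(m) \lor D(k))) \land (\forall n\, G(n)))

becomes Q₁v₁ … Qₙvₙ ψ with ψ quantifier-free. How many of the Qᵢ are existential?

1

Drive negations inward (¬∀x A ≡ ∃x ¬A, ¬∃x A ≡ ∀x ¬A, De Morgan for ∧/∨):
  (\forall k\, \forall m\, (D(m) \lor D(k))) \lor (\exists n\, \neg G(n))
Pull the quantifiers to the front (each side's bound variable is not free in the other side):
  \forall k\, \forall m\, \exists n\, (D(m) \lor D(k) \lor \neg G(n))
The prefix is \forall k \forall m \exists n: 2 universal, 1 existential.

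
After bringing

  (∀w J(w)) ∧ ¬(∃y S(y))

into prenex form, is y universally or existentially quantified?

Move each ¬ inward, flipping quantifiers it crosses:
  (∀w J(w)) ∧ (∀y ¬S(y))
All bound variables are already distinct, so no renaming is needed.
Pull the quantifiers to the front (each side's bound variable is not free in the other side):
  ∀w ∀y (J(w) ∧ ¬S(y))
The quantifier ∃y sits under an odd number of negations, so it flips to ∀y.

universal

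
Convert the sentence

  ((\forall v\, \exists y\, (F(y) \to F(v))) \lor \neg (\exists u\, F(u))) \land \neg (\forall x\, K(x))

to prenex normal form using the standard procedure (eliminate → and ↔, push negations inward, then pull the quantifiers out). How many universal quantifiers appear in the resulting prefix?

First replace A → B with ¬A ∨ B.
  ((\forall v\, \exists y\, (\neg F(y) \lor F(v))) \lor \neg (\exists u\, F(u))) \land \neg (\forall x\, K(x))
Push ¬ through the quantifiers and connectives to reach negation normal form:
  ((\forall v\, \exists y\, (\neg F(y) \lor F(v))) \lor (\forall u\, \neg F(u))) \land (\exists x\, \neg K(x))
Extract every quantifier outward, since the variables are now distinct and don't occur free across branches:
  \forall v\, \exists y\, \forall u\, \exists x\, ((\neg F(y) \lor F(v) \lor \neg F(u)) \land \neg K(x))
The prefix is \forall v \exists y \forall u \exists x: 2 universal, 2 existential.

2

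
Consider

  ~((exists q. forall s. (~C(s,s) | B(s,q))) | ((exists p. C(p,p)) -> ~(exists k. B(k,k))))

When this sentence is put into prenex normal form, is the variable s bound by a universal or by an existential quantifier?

Eliminate → and ↔ using ¬ and ∨.
  ~((exists q. forall s. (~C(s,s) | B(s,q))) | ~(exists p. C(p,p)) | ~(exists k. B(k,k)))
Drive negations inward (¬∀x A ≡ ∃x ¬A, ¬∃x A ≡ ∀x ¬A, De Morgan for ∧/∨):
  (forall q. exists s. (C(s,s) & ~B(s,q))) & (exists p. C(p,p)) & (exists k. B(k,k))
All bound variables are already distinct, so no renaming is needed.
Extract every quantifier outward, since the variables are now distinct and don't occur free across branches:
  forall q. exists s. exists p. exists k. (C(s,s) & ~B(s,q) & C(p,p) & B(k,k))
The quantifier forall s sits under an odd number of negations (counting the antecedent side of each →), so it flips to exists s.

existential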